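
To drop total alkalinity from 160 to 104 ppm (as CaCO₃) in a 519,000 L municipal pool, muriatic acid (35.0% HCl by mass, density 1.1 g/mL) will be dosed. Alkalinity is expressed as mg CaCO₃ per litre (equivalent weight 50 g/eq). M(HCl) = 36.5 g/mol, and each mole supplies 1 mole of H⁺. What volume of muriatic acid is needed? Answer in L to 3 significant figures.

55.1 L

Alkalinity to neutralize: (160 − 104) = 56 mg/L as CaCO₃ × 519,000 L = 29,060 g as CaCO₃.
Equivalents of H⁺ required: 29,060 ÷ 50 g/eq = 581.3 eq = 581.3 mol HCl.
Mass of HCl: 581.3 × 36.5 = 21,220 g.
Mass of 35.0% solution: 21,220 / 0.35 = 60,620 g.
Volume: 60,620 g ÷ 1.1 g/mL = 55,110 mL.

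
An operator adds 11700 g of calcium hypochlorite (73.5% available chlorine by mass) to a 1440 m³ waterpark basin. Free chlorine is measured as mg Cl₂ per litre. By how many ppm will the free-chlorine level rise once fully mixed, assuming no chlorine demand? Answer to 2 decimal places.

5.97 ppm

Volume: 1440 m³ = 1,440,000 L.
Available chlorine delivered: 11,700 g × 0.735 = 8600 g as Cl₂.
Concentration rise: 8600 g / 1,440,000 L = 5.972 mg/L = 5.97 ppm.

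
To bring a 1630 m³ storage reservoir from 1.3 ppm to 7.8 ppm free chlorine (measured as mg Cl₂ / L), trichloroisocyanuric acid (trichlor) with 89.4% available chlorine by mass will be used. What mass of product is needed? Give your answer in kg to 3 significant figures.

Volume: 1630 m³ = 1,630,000 L.
Chlorine deficit: 7.8 − 1.3 = 6.5 ppm = 6.5 mg/L as Cl₂.
Cl₂ equivalent needed: 6.5 mg/L × 1,630,000 L = 10,600,000 mg = 10,600 g.
Product at 89.4% available chlorine: 10,600 / 0.894 = 11,850 g.

11.9 kg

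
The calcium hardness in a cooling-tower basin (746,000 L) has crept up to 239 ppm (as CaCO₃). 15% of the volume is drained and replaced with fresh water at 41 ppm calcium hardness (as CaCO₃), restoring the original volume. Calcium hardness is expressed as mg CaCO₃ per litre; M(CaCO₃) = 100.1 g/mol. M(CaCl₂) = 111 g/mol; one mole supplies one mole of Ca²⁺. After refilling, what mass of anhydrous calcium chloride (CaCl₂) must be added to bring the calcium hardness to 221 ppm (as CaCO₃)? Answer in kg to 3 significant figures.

9.68 kg

After draining 15% and refilling: 239 × 0.85 + 41 × 0.15 = 209.3 ppm.
Deficit to target: 221 − 209.3 = 11.7 mg/L.
As CaCO₃: 11.7 mg/L × 746,000 L = 8728 g; ÷ 100.1 = 87.19 mol Ca²⁺.
Mass: 87.19 × 111 = 9679 g.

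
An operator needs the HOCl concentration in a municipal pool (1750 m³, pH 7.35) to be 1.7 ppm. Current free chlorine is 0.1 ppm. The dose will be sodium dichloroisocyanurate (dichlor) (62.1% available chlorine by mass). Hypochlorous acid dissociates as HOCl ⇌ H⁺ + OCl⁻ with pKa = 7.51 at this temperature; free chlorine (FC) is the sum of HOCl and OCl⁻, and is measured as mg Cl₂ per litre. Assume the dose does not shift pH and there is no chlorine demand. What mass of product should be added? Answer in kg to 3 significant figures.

7.82 kg

Volume: 1750 m³ = 1,750,000 L.
[OCl⁻]/[HOCl] = 10^(pH − pKa) = 10^(7.35 − 7.51) = 0.6918; fraction as HOCl = 1/(1 + 0.6918) = 0.5911.
Free chlorine required for 1.7 ppm HOCl: 1.7 / 0.5911 = 2.876 ppm.
FC to add: 2.876 − 0.1 = 2.776 mg/L as Cl₂.
Cl₂ equivalent: 2.776 mg/L × 1,750,000 L = 4858 g.
Product at 62.1% available Cl: 4858 / 0.621 = 7823 g.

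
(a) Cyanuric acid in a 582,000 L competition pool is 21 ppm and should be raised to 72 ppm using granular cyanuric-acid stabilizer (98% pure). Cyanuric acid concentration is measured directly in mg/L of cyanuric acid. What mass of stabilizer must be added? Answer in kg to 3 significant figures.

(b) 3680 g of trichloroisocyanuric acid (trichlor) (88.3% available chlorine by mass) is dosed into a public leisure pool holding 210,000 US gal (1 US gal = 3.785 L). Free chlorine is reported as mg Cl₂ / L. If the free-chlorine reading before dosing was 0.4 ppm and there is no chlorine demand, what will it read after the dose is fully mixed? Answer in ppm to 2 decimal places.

(a) CYA to add: (72 − 21) = 51 mg/L × 582,000 L = 29,680 g cyanuric acid.
(a) At 98% purity: 29,680 / 0.98 = 30,290 g product.

(b) Volume: 210,000 US gal × 3.785 L/gal = 794,850 L.
(b) Available chlorine delivered: 3680 g × 0.883 = 3249 g as Cl₂.
(b) Concentration rise: 3249 g / 794,850 L = 4.088 mg/L = 4.09 ppm.
(b) Final FC: 0.4 + 4.09 = 4.49 ppm.

(a) 30.3 kg; (b) 4.49 ppm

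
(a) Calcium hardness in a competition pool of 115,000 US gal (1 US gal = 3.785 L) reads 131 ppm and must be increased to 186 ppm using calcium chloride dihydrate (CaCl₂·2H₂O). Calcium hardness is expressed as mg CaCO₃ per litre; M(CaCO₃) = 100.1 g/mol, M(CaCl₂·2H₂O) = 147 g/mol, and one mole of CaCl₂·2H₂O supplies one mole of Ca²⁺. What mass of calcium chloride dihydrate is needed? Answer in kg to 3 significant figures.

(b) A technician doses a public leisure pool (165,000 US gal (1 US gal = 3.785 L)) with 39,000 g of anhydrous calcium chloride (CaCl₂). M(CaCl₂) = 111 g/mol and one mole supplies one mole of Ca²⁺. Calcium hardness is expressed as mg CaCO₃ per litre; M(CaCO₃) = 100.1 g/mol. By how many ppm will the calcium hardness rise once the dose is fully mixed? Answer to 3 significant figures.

(a) 35.2 kg; (b) 56.3 ppm

(a) Volume: 115,000 US gal × 3.785 L/gal = 435,275 L.
(a) Hardness to add: (186 − 131) = 55 mg/L as CaCO₃ × 435,275 L = 23,940 g as CaCO₃.
(a) Moles of Ca²⁺ (1 mol Ca²⁺ ≡ 1 mol CaCO₃): 23,940 / 100.1 g/mol = 239.2 mol.
(a) Mass of CaCl₂·2H₂O: 239.2 × 147 = 35,160 g.

(b) Volume: 165,000 US gal × 3.785 L/gal = 624,525 L.
(b) Moles of Ca²⁺: 39,000 g ÷ 111 g/mol = 351.4 mol.
(b) As CaCO₃: 351.4 mol × 100.1 g/mol = 35,170 g.
(b) Rise: 35,170 g / 624,525 L × 1000 = 56.32 mg/L.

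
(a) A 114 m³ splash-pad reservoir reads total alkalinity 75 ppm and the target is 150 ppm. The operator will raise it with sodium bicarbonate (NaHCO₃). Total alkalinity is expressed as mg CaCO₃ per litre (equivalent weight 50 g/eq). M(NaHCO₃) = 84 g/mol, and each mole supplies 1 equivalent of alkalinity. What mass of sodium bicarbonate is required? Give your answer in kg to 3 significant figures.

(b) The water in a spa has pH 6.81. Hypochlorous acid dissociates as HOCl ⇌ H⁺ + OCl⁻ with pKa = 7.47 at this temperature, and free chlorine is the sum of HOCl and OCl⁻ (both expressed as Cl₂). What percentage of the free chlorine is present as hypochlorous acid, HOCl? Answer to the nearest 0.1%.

(a) 14.4 kg; (b) 82.0%

(a) Volume: 114 m³ = 114,000 L.
(a) Alkalinity to add: (150 − 75) = 75 mg/L as CaCO₃ × 114,000 L = 8550 g as CaCO₃.
(a) Equivalents: 8550 g ÷ 50 g/eq = 171 eq.
(a) NaHCO₃ supplies 1 eq per mole → 171 mol.
(a) Mass: 171 mol × 84 g/mol = 14,360 g.

(b) [OCl⁻]/[HOCl] = 10^(pH − pKa) = 10^(6.81 − 7.47) = 10^-0.66 = 0.2188.
(b) Fraction as HOCl = 1 / (1 + 0.2188) = 0.8205.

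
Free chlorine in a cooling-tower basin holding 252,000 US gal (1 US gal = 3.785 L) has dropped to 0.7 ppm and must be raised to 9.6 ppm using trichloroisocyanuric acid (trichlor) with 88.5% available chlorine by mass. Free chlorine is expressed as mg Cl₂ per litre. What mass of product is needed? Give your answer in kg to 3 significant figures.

9.59 kg

Volume: 252,000 US gal × 3.785 L/gal = 953,820 L.
Chlorine deficit: 9.6 − 0.7 = 8.9 ppm = 8.9 mg/L as Cl₂.
Cl₂ equivalent needed: 8.9 mg/L × 953,820 L = 8,489,000 mg = 8489 g.
Product at 88.5% available chlorine: 8489 / 0.885 = 9592 g.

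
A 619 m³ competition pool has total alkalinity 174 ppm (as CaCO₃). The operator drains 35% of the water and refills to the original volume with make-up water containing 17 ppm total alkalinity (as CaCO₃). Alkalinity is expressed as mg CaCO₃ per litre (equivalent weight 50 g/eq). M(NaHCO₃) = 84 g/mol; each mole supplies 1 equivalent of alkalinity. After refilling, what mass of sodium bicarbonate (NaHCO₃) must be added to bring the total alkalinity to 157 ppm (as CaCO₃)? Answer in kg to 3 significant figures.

39.5 kg

Volume: 619 m³ = 619,000 L.
After draining 35% and refilling: 174 × 0.65 + 17 × 0.35 = 119.05 ppm.
Deficit to target: 157 − 119.05 = 37.95 mg/L.
As CaCO₃: 37.95 mg/L × 619,000 L = 23,490 g; ÷ 50 g/eq ÷ 1 = 469.8 mol NaHCO₃.
Mass: 469.8 × 84 = 39,460 g.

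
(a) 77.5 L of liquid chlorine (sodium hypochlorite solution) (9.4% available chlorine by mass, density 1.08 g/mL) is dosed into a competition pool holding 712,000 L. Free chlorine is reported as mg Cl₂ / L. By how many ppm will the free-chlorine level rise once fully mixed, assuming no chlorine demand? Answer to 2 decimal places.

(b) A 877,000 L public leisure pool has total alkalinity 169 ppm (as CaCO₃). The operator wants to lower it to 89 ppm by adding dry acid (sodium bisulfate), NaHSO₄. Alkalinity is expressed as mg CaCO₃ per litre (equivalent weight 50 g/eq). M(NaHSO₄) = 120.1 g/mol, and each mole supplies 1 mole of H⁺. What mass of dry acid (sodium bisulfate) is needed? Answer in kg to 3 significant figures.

(a) 11.05 ppm; (b) 169 kg

(a) Mass of solution: 77.5 L × 1000 mL/L × 1.08 g/mL = 83,700 g.
(a) Available chlorine delivered: 83,700 g × 0.094 = 7868 g as Cl₂.
(a) Concentration rise: 7868 g / 712,000 L = 11.05 mg/L = 11.05 ppm.

(b) Alkalinity to neutralize: (169 − 89) = 80 mg/L as CaCO₃ × 877,000 L = 70,160 g as CaCO₃.
(b) Equivalents of H⁺ required: 70,160 ÷ 50 g/eq = 1403 eq = 1403 mol NaHSO₄.
(b) Mass of NaHSO₄: 1403 × 120.1 = 168,500 g.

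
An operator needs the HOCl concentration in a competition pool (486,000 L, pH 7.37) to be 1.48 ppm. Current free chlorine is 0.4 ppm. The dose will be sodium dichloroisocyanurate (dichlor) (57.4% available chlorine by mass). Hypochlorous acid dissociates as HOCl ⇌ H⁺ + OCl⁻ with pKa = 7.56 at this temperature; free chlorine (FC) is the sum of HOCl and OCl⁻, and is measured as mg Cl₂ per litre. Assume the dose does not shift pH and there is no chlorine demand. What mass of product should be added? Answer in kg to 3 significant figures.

1.72 kg

[OCl⁻]/[HOCl] = 10^(pH − pKa) = 10^(7.37 − 7.56) = 0.6457; fraction as HOCl = 1/(1 + 0.6457) = 0.6077.
Free chlorine required for 1.48 ppm HOCl: 1.48 / 0.6077 = 2.436 ppm.
FC to add: 2.436 − 0.4 = 2.036 mg/L as Cl₂.
Cl₂ equivalent: 2.036 mg/L × 486,000 L = 989.3 g.
Product at 57.4% available Cl: 989.3 / 0.574 = 1723 g.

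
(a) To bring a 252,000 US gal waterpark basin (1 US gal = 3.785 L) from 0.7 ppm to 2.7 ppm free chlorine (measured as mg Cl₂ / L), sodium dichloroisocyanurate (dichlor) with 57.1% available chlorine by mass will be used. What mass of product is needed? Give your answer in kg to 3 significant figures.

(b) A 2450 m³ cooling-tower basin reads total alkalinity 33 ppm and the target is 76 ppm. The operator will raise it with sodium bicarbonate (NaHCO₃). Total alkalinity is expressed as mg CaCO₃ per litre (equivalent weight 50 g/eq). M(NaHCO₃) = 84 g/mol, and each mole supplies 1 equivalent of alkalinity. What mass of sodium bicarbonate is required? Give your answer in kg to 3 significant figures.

(a) Volume: 252,000 US gal × 3.785 L/gal = 953,820 L.
(a) Chlorine deficit: 2.7 − 0.7 = 2 ppm = 2 mg/L as Cl₂.
(a) Cl₂ equivalent needed: 2 mg/L × 953,820 L = 1,908,000 mg = 1908 g.
(a) Product at 57.1% available chlorine: 1908 / 0.571 = 3341 g.

(b) Volume: 2450 m³ = 2,450,000 L.
(b) Alkalinity to add: (76 − 33) = 43 mg/L as CaCO₃ × 2,450,000 L = 105,400 g as CaCO₃.
(b) Equivalents: 105,400 g ÷ 50 g/eq = 2107 eq.
(b) NaHCO₃ supplies 1 eq per mole → 2107 mol.
(b) Mass: 2107 mol × 84 g/mol = 177,000 g.

(a) 3.34 kg; (b) 177 kg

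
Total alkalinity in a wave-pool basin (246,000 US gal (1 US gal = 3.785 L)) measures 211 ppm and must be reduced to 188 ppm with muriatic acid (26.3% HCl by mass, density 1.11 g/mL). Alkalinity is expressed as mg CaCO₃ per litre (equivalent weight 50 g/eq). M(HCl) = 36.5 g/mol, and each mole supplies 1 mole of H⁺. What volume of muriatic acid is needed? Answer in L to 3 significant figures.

53.6 L

Volume: 246,000 US gal × 3.785 L/gal = 931,110 L.
Alkalinity to neutralize: (211 − 188) = 23 mg/L as CaCO₃ × 931,110 L = 21,420 g as CaCO₃.
Equivalents of H⁺ required: 21,420 ÷ 50 g/eq = 428.3 eq = 428.3 mol HCl.
Mass of HCl: 428.3 × 36.5 = 15,630 g.
Mass of 26.3% solution: 15,630 / 0.263 = 59,440 g.
Volume: 59,440 g ÷ 1.11 g/mL = 53,550 mL.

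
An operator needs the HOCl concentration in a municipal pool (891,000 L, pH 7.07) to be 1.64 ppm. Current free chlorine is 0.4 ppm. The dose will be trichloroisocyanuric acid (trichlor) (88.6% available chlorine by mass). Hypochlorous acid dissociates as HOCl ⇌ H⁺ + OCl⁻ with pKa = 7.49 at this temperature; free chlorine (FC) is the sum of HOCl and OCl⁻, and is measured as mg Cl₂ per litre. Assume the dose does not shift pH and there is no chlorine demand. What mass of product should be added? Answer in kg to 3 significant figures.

[OCl⁻]/[HOCl] = 10^(pH − pKa) = 10^(7.07 − 7.49) = 0.3802; fraction as HOCl = 1/(1 + 0.3802) = 0.7245.
Free chlorine required for 1.64 ppm HOCl: 1.64 / 0.7245 = 2.264 ppm.
FC to add: 2.264 − 0.4 = 1.864 mg/L as Cl₂.
Cl₂ equivalent: 1.864 mg/L × 891,000 L = 1660 g.
Product at 88.6% available Cl: 1660 / 0.886 = 1874 g.

1.87 kg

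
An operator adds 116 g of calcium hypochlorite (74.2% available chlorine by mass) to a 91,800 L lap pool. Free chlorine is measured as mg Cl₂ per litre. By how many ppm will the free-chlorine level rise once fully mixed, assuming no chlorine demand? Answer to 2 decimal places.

Available chlorine delivered: 116 g × 0.742 = 86.07 g as Cl₂.
Concentration rise: 86.07 g / 91,800 L = 0.9376 mg/L = 0.94 ppm.

0.94 ppm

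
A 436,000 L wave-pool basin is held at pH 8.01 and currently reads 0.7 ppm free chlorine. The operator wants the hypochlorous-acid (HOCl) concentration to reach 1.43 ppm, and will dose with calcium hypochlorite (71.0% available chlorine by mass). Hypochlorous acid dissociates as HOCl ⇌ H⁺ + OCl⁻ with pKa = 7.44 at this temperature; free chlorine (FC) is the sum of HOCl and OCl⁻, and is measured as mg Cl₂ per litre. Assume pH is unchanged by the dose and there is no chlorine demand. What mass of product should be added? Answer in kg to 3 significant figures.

[OCl⁻]/[HOCl] = 10^(pH − pKa) = 10^(8.01 − 7.44) = 3.715; fraction as HOCl = 1/(1 + 3.715) = 0.2121.
Free chlorine required for 1.43 ppm HOCl: 1.43 / 0.2121 = 6.743 ppm.
FC to add: 6.743 − 0.7 = 6.043 mg/L as Cl₂.
Cl₂ equivalent: 6.043 mg/L × 436,000 L = 2635 g.
Product at 71.0% available Cl: 2635 / 0.71 = 3711 g.

3.71 kg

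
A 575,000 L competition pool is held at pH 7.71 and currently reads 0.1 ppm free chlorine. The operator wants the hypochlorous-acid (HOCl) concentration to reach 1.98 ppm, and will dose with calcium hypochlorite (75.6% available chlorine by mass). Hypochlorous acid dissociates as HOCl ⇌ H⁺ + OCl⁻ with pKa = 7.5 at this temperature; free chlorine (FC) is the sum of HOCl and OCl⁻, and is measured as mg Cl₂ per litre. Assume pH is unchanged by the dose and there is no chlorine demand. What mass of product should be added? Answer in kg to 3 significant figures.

[OCl⁻]/[HOCl] = 10^(pH − pKa) = 10^(7.71 − 7.5) = 1.622; fraction as HOCl = 1/(1 + 1.622) = 0.3814.
Free chlorine required for 1.98 ppm HOCl: 1.98 / 0.3814 = 5.191 ppm.
FC to add: 5.191 − 0.1 = 5.091 mg/L as Cl₂.
Cl₂ equivalent: 5.091 mg/L × 575,000 L = 2927 g.
Product at 75.6% available Cl: 2927 / 0.756 = 3872 g.

3.87 kg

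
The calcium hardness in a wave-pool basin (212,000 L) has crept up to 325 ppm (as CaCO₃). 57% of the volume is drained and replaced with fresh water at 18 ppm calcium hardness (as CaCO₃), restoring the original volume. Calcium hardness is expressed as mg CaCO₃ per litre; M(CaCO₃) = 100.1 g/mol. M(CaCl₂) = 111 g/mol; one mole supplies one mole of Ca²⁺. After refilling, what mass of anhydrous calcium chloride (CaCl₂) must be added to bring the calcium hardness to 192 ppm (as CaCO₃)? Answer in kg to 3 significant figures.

After draining 57% and refilling: 325 × 0.43 + 18 × 0.57 = 150.01 ppm.
Deficit to target: 192 − 150.01 = 41.99 mg/L.
As CaCO₃: 41.99 mg/L × 212,000 L = 8902 g; ÷ 100.1 = 88.93 mol Ca²⁺.
Mass: 88.93 × 111 = 9871 g.

9.87 kg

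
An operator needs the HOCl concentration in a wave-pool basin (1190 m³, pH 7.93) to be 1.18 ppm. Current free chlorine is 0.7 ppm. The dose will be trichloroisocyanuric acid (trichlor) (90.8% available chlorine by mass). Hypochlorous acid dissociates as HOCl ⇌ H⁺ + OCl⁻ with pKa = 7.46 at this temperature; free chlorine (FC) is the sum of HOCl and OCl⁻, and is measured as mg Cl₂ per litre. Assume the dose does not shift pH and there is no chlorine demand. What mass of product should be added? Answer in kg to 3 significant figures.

5.19 kg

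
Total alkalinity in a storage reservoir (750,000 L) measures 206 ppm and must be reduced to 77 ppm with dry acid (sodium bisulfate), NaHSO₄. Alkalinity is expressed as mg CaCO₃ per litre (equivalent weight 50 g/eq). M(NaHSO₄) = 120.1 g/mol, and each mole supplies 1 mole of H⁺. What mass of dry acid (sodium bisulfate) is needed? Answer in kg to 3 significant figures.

232 kg

Alkalinity to neutralize: (206 − 77) = 129 mg/L as CaCO₃ × 750,000 L = 96,750 g as CaCO₃.
Equivalents of H⁺ required: 96,750 ÷ 50 g/eq = 1935 eq = 1935 mol NaHSO₄.
Mass of NaHSO₄: 1935 × 120.1 = 232,400 g.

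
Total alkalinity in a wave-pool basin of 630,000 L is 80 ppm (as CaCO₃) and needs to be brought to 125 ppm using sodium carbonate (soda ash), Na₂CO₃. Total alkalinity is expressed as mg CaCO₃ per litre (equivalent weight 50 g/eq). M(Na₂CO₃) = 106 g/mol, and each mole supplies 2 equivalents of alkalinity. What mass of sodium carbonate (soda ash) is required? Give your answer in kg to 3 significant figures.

Alkalinity to add: (125 − 80) = 45 mg/L as CaCO₃ × 630,000 L = 28,350 g as CaCO₃.
Equivalents: 28,350 g ÷ 50 g/eq = 567 eq.
Each mole of Na₂CO₃ supplies 2 eq, so 567 / 2 = 283.5 mol.
Mass: 283.5 mol × 106 g/mol = 30,050 g.

30.1 kg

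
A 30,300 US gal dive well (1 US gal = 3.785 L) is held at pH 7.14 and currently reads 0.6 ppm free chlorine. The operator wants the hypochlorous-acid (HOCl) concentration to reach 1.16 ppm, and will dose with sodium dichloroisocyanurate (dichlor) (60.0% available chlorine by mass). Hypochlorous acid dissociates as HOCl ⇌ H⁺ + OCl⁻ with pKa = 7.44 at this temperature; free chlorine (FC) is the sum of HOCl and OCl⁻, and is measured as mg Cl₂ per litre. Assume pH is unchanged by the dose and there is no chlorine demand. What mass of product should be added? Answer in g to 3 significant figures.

Volume: 30,300 US gal × 3.785 L/gal = 114,686 L.
[OCl⁻]/[HOCl] = 10^(pH − pKa) = 10^(7.14 − 7.44) = 0.5012; fraction as HOCl = 1/(1 + 0.5012) = 0.6661.
Free chlorine required for 1.16 ppm HOCl: 1.16 / 0.6661 = 1.741 ppm.
FC to add: 1.741 − 0.6 = 1.141 mg/L as Cl₂.
Cl₂ equivalent: 1.141 mg/L × 114,686 L = 130.9 g.
Product at 60.0% available Cl: 130.9 / 0.6 = 218.2 g.

218 g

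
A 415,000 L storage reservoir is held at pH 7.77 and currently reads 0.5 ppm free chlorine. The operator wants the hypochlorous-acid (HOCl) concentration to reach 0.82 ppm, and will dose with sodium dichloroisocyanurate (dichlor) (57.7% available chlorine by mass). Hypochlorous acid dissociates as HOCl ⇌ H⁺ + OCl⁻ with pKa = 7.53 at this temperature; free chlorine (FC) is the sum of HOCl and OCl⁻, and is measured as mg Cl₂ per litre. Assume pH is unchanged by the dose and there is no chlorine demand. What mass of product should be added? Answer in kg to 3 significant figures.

[OCl⁻]/[HOCl] = 10^(pH − pKa) = 10^(7.77 − 7.53) = 1.738; fraction as HOCl = 1/(1 + 1.738) = 0.3653.
Free chlorine required for 0.82 ppm HOCl: 0.82 / 0.3653 = 2.245 ppm.
FC to add: 2.245 − 0.5 = 1.745 mg/L as Cl₂.
Cl₂ equivalent: 1.745 mg/L × 415,000 L = 724.2 g.
Product at 57.7% available Cl: 724.2 / 0.577 = 1255 g.

1.26 kg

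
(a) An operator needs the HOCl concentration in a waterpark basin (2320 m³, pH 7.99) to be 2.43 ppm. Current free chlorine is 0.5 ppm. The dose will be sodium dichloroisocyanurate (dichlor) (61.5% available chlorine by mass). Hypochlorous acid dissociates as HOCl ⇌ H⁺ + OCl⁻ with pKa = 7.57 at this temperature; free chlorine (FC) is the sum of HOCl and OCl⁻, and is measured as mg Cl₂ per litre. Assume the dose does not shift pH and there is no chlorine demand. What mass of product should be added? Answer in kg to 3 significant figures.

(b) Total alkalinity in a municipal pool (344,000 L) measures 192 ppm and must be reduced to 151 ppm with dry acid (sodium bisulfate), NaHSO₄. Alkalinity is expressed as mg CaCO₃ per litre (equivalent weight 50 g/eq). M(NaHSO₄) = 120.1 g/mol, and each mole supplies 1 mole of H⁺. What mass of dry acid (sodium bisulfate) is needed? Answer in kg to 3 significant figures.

(a) Volume: 2320 m³ = 2,320,000 L.
(a) [OCl⁻]/[HOCl] = 10^(pH − pKa) = 10^(7.99 − 7.57) = 2.63; fraction as HOCl = 1/(1 + 2.63) = 0.2755.
(a) Free chlorine required for 2.43 ppm HOCl: 2.43 / 0.2755 = 8.822 ppm.
(a) FC to add: 8.822 − 0.5 = 8.322 mg/L as Cl₂.
(a) Cl₂ equivalent: 8.322 mg/L × 2,320,000 L = 19,310 g.
(a) Product at 61.5% available Cl: 19,310 / 0.615 = 31,390 g.

(b) Alkalinity to neutralize: (192 − 151) = 41 mg/L as CaCO₃ × 344,000 L = 14,100 g as CaCO₃.
(b) Equivalents of H⁺ required: 14,100 ÷ 50 g/eq = 282.1 eq = 282.1 mol NaHSO₄.
(b) Mass of NaHSO₄: 282.1 × 120.1 = 33,880 g.

(a) 31.4 kg; (b) 33.9 kg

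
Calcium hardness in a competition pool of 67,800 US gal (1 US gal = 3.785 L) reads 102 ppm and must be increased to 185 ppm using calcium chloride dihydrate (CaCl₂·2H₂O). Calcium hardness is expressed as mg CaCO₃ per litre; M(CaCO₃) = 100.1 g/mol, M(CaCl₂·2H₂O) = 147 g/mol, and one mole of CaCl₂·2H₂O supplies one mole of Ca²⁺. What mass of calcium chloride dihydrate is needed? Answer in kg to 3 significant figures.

31.3 kg

Volume: 67,800 US gal × 3.785 L/gal = 256,623 L.
Hardness to add: (185 − 102) = 83 mg/L as CaCO₃ × 256,623 L = 21,300 g as CaCO₃.
Moles of Ca²⁺ (1 mol Ca²⁺ ≡ 1 mol CaCO₃): 21,300 / 100.1 g/mol = 212.8 mol.
Mass of CaCl₂·2H₂O: 212.8 × 147 = 31,280 g.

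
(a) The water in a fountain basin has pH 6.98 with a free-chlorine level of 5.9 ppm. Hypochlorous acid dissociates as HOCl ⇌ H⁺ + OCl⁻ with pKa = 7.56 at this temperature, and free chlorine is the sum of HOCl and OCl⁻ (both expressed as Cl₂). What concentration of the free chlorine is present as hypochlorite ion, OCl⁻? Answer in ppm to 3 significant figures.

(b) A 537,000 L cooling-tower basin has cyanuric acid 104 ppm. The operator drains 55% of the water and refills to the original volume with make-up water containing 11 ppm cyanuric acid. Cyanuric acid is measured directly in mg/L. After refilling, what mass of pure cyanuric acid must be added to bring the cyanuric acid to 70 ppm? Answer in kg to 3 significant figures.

(a) 1.23 ppm; (b) 9.21 kg

(a) [OCl⁻]/[HOCl] = 10^(pH − pKa) = 10^(6.98 − 7.56) = 10^-0.58 = 0.263.
(a) Fraction as HOCl = 1 / (1 + 0.263) = 0.7917.
(a) OCl⁻ = (1 − 0.7917) × 5.9 ppm = 1.229 ppm.

(b) After draining 55% and refilling: 104 × 0.45 + 11 × 0.55 = 52.85 ppm.
(b) Deficit to target: 70 − 52.85 = 17.15 mg/L.
(b) Mass: 17.15 mg/L × 537,000 L = 9210 g cyanuric acid.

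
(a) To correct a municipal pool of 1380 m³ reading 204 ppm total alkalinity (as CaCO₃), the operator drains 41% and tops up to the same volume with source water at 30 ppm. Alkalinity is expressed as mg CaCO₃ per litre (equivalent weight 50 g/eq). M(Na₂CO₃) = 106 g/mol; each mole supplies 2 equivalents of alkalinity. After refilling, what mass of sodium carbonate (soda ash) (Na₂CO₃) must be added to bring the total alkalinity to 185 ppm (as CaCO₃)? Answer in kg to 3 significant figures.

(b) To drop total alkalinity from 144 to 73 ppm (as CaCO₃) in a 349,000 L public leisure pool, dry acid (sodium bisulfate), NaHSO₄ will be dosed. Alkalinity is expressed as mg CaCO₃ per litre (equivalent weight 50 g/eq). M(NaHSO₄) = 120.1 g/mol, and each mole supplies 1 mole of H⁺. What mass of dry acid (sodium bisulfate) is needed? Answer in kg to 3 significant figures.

(a) Volume: 1380 m³ = 1,380,000 L.
(a) After draining 41% and refilling: 204 × 0.59 + 30 × 0.41 = 132.66 ppm.
(a) Deficit to target: 185 − 132.66 = 52.34 mg/L.
(a) As CaCO₃: 52.34 mg/L × 1,380,000 L = 72,230 g; ÷ 50 g/eq ÷ 2 = 722.3 mol Na₂CO₃.
(a) Mass: 722.3 × 106 = 76,560 g.

(b) Alkalinity to neutralize: (144 − 73) = 71 mg/L as CaCO₃ × 349,000 L = 24,780 g as CaCO₃.
(b) Equivalents of H⁺ required: 24,780 ÷ 50 g/eq = 495.6 eq = 495.6 mol NaHSO₄.
(b) Mass of NaHSO₄: 495.6 × 120.1 = 59,520 g.

(a) 76.6 kg; (b) 59.5 kg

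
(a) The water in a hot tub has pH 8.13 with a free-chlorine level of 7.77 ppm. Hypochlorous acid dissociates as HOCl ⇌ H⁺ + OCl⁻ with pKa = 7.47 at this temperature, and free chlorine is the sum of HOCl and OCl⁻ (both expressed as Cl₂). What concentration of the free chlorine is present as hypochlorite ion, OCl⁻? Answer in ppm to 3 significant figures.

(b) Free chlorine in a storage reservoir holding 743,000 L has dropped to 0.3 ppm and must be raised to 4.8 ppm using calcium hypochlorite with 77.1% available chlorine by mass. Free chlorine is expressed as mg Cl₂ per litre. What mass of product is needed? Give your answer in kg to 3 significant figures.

(a) [OCl⁻]/[HOCl] = 10^(pH − pKa) = 10^(8.13 − 7.47) = 10^0.66 = 4.571.
(a) Fraction as HOCl = 1 / (1 + 4.571) = 0.1795.
(a) OCl⁻ = (1 − 0.1795) × 7.77 ppm = 6.375 ppm.

(b) Chlorine deficit: 4.8 − 0.3 = 4.5 ppm = 4.5 mg/L as Cl₂.
(b) Cl₂ equivalent needed: 4.5 mg/L × 743,000 L = 3,344,000 mg = 3344 g.
(b) Product at 77.1% available chlorine: 3344 / 0.771 = 4337 g.

(a) 6.38 ppm; (b) 4.34 kg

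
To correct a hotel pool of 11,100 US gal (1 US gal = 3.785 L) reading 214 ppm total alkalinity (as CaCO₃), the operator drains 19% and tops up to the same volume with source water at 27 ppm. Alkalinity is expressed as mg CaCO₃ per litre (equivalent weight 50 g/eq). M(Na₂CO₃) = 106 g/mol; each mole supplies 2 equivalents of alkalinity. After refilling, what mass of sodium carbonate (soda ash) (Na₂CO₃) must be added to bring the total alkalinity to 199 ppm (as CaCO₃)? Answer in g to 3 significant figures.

914 g

Volume: 11,100 US gal × 3.785 L/gal = 42,014 L.
After draining 19% and refilling: 214 × 0.81 + 27 × 0.19 = 178.47 ppm.
Deficit to target: 199 − 178.47 = 20.53 mg/L.
As CaCO₃: 20.53 mg/L × 42,014 L = 862.5 g; ÷ 50 g/eq ÷ 2 = 8.625 mol Na₂CO₃.
Mass: 8.625 × 106 = 914.3 g.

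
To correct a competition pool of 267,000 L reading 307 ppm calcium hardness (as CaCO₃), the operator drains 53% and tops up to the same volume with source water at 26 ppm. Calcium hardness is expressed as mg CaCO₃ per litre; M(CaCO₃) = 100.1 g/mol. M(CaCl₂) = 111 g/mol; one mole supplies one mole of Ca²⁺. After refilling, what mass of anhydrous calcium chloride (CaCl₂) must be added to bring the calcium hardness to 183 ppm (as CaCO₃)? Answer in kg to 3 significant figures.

After draining 53% and refilling: 307 × 0.47 + 26 × 0.53 = 158.07 ppm.
Deficit to target: 183 − 158.07 = 24.93 mg/L.
As CaCO₃: 24.93 mg/L × 267,000 L = 6656 g; ÷ 100.1 = 66.5 mol Ca²⁺.
Mass: 66.5 × 111 = 7381 g.

7.38 kg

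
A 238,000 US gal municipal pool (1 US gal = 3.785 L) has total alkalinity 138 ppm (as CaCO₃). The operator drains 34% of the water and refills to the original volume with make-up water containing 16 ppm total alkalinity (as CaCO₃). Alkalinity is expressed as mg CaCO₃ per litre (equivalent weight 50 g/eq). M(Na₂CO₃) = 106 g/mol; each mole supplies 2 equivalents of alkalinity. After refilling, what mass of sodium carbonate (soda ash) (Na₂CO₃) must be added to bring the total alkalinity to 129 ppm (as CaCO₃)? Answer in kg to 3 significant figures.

31.0 kg

Volume: 238,000 US gal × 3.785 L/gal = 900,830 L.
After draining 34% and refilling: 138 × 0.66 + 16 × 0.34 = 96.52 ppm.
Deficit to target: 129 − 96.52 = 32.48 mg/L.
As CaCO₃: 32.48 mg/L × 900,830 L = 29,260 g; ÷ 50 g/eq ÷ 2 = 292.6 mol Na₂CO₃.
Mass: 292.6 × 106 = 31,010 g.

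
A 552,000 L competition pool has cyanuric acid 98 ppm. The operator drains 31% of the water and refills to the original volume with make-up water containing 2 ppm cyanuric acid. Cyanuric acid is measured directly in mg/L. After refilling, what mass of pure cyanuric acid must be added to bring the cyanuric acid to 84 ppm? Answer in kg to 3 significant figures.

After draining 31% and refilling: 98 × 0.69 + 2 × 0.31 = 68.24 ppm.
Deficit to target: 84 − 68.24 = 15.76 mg/L.
Mass: 15.76 mg/L × 552,000 L = 8700 g cyanuric acid.

8.70 kg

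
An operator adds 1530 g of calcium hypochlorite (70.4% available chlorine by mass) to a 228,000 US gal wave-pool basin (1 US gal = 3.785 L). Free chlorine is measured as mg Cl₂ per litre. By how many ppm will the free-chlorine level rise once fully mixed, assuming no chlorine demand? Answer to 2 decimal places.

Volume: 228,000 US gal × 3.785 L/gal = 862,980 L.
Available chlorine delivered: 1530 g × 0.704 = 1077 g as Cl₂.
Concentration rise: 1077 g / 862,980 L = 1.248 mg/L = 1.25 ppm.

1.25 ppm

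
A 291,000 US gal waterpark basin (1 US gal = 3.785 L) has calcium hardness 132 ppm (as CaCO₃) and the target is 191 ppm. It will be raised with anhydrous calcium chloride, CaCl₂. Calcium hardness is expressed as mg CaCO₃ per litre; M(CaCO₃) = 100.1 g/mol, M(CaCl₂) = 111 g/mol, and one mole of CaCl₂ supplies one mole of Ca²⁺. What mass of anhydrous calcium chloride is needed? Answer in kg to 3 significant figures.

72.1 kg

Volume: 291,000 US gal × 3.785 L/gal = 1,101,435 L.
Hardness to add: (191 − 132) = 59 mg/L as CaCO₃ × 1,101,435 L = 64,980 g as CaCO₃.
Moles of Ca²⁺ (1 mol Ca²⁺ ≡ 1 mol CaCO₃): 64,980 / 100.1 g/mol = 649.2 mol.
Mass of CaCl₂: 649.2 × 111 = 72,060 g.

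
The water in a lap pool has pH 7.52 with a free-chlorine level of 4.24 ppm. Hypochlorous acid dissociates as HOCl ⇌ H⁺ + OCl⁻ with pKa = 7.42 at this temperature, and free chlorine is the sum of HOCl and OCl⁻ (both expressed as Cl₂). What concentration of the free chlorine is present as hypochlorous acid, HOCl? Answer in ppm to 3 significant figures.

[OCl⁻]/[HOCl] = 10^(pH − pKa) = 10^(7.52 − 7.42) = 10^0.10 = 1.259.
Fraction as HOCl = 1 / (1 + 1.259) = 0.4427.
HOCl = 0.4427 × 4.24 ppm = 1.877 ppm.

1.88 ppm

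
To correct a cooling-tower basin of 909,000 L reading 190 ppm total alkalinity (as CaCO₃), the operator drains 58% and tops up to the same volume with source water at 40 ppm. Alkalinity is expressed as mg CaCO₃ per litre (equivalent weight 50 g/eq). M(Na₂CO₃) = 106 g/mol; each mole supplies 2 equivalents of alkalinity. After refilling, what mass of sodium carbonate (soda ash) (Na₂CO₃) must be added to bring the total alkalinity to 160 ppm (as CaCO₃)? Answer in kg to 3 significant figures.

54.9 kg

After draining 58% and refilling: 190 × 0.42 + 40 × 0.58 = 103 ppm.
Deficit to target: 160 − 103 = 57 mg/L.
As CaCO₃: 57 mg/L × 909,000 L = 51,810 g; ÷ 50 g/eq ÷ 2 = 518.1 mol Na₂CO₃.
Mass: 518.1 × 106 = 54,920 g.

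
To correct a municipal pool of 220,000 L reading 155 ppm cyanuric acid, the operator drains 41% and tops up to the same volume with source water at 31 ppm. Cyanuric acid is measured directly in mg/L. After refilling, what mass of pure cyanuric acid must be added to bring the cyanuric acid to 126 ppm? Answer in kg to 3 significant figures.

4.80 kg

After draining 41% and refilling: 155 × 0.59 + 31 × 0.41 = 104.16 ppm.
Deficit to target: 126 − 104.16 = 21.84 mg/L.
Mass: 21.84 mg/L × 220,000 L = 4805 g cyanuric acid.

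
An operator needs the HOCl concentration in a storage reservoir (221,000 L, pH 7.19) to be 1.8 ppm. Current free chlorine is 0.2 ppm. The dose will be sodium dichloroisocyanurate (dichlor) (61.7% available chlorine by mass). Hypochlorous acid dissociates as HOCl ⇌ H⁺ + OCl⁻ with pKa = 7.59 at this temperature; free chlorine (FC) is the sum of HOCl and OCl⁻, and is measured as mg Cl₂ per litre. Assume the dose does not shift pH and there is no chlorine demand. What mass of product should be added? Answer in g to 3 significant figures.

[OCl⁻]/[HOCl] = 10^(pH − pKa) = 10^(7.19 − 7.59) = 0.3981; fraction as HOCl = 1/(1 + 0.3981) = 0.7153.
Free chlorine required for 1.8 ppm HOCl: 1.8 / 0.7153 = 2.517 ppm.
FC to add: 2.517 − 0.2 = 2.317 mg/L as Cl₂.
Cl₂ equivalent: 2.317 mg/L × 221,000 L = 512 g.
Product at 61.7% available Cl: 512 / 0.617 = 829.8 g.

830 g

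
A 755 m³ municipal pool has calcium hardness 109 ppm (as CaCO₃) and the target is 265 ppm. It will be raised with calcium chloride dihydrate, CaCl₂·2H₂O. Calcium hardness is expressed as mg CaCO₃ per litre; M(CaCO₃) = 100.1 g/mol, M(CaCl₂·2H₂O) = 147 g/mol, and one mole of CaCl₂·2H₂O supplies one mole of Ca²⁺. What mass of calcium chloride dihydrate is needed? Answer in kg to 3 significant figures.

Volume: 755 m³ = 755,000 L.
Hardness to add: (265 − 109) = 156 mg/L as CaCO₃ × 755,000 L = 117,800 g as CaCO₃.
Moles of Ca²⁺ (1 mol Ca²⁺ ≡ 1 mol CaCO₃): 117,800 / 100.1 g/mol = 1177 mol.
Mass of CaCl₂·2H₂O: 1177 × 147 = 173,000 g.

173 kg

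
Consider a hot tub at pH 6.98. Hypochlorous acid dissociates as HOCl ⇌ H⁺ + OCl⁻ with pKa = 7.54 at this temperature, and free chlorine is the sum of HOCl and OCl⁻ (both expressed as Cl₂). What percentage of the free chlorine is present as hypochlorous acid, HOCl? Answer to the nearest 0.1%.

78.4%

[OCl⁻]/[HOCl] = 10^(pH − pKa) = 10^(6.98 − 7.54) = 10^-0.56 = 0.2754.
Fraction as HOCl = 1 / (1 + 0.2754) = 0.7841.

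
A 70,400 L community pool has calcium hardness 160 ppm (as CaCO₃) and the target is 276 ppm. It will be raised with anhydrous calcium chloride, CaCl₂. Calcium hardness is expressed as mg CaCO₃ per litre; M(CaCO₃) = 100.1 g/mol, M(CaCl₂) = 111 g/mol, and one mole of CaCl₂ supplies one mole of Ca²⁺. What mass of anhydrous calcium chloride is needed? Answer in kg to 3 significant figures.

9.06 kg

Hardness to add: (276 − 160) = 116 mg/L as CaCO₃ × 70,400 L = 8166 g as CaCO₃.
Moles of Ca²⁺ (1 mol Ca²⁺ ≡ 1 mol CaCO₃): 8166 / 100.1 g/mol = 81.58 mol.
Mass of CaCl₂: 81.58 × 111 = 9056 g.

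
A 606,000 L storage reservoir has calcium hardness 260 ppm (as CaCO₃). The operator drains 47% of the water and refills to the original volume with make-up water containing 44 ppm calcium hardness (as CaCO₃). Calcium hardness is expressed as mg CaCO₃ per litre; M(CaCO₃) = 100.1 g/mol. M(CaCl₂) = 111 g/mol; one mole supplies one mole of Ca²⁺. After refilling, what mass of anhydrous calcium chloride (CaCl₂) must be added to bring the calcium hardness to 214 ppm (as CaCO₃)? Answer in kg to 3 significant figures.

After draining 47% and refilling: 260 × 0.53 + 44 × 0.47 = 158.48 ppm.
Deficit to target: 214 − 158.48 = 55.52 mg/L.
As CaCO₃: 55.52 mg/L × 606,000 L = 33,650 g; ÷ 100.1 = 336.1 mol Ca²⁺.
Mass: 336.1 × 111 = 37,310 g.

37.3 kg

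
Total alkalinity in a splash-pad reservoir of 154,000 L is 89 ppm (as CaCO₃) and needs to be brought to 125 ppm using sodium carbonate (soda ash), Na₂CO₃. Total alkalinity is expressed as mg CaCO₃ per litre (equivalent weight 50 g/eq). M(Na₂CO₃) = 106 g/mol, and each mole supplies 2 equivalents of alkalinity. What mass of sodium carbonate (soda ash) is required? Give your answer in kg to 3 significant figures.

5.88 kg

Alkalinity to add: (125 − 89) = 36 mg/L as CaCO₃ × 154,000 L = 5544 g as CaCO₃.
Equivalents: 5544 g ÷ 50 g/eq = 110.9 eq.
Each mole of Na₂CO₃ supplies 2 eq, so 110.9 / 2 = 55.44 mol.
Mass: 55.44 mol × 106 g/mol = 5877 g.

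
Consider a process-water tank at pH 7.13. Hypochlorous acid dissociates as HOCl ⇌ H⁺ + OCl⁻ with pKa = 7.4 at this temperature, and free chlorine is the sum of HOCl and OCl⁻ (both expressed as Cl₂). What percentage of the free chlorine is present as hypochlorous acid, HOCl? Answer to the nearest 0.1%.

[OCl⁻]/[HOCl] = 10^(pH − pKa) = 10^(7.13 − 7.4) = 10^-0.27 = 0.537.
Fraction as HOCl = 1 / (1 + 0.537) = 0.6506.

65.1%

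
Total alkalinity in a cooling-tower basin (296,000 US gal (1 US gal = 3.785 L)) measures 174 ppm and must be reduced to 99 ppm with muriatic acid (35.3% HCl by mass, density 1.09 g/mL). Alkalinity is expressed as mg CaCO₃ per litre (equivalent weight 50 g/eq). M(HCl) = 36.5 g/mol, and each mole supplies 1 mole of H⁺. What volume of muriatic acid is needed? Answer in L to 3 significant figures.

159 L

Volume: 296,000 US gal × 3.785 L/gal = 1,120,360 L.
Alkalinity to neutralize: (174 − 99) = 75 mg/L as CaCO₃ × 1,120,360 L = 84,030 g as CaCO₃.
Equivalents of H⁺ required: 84,030 ÷ 50 g/eq = 1681 eq = 1681 mol HCl.
Mass of HCl: 1681 × 36.5 = 61,340 g.
Mass of 35.3% solution: 61,340 / 0.353 = 173,800 g.
Volume: 173,800 g ÷ 1.09 g/mL = 159,400 mL.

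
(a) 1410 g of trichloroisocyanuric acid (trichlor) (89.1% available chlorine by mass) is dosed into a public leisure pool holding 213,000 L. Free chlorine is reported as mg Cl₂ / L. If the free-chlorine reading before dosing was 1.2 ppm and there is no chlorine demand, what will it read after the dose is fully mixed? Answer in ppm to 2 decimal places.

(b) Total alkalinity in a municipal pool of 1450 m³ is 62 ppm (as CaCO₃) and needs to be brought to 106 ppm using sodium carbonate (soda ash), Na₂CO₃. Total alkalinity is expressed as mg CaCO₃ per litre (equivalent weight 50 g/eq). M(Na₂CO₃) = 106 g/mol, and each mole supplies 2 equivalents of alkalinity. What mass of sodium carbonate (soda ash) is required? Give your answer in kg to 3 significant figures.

(a) 7.10 ppm; (b) 67.6 kg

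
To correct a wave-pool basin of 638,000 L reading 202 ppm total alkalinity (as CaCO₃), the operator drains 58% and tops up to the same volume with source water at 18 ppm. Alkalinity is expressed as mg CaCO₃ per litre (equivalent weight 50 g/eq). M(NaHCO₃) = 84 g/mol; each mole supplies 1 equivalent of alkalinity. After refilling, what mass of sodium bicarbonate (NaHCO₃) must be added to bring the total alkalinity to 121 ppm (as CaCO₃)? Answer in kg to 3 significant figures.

After draining 58% and refilling: 202 × 0.42 + 18 × 0.58 = 95.28 ppm.
Deficit to target: 121 − 95.28 = 25.72 mg/L.
As CaCO₃: 25.72 mg/L × 638,000 L = 16,410 g; ÷ 50 g/eq ÷ 1 = 328.2 mol NaHCO₃.
Mass: 328.2 × 84 = 27,570 g.

27.6 kg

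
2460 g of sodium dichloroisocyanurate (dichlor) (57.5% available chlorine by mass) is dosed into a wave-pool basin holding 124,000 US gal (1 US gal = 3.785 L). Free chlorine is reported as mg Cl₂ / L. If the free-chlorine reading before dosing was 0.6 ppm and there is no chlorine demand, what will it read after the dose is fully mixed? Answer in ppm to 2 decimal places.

3.61 ppm

Volume: 124,000 US gal × 3.785 L/gal = 469,340 L.
Available chlorine delivered: 2460 g × 0.575 = 1414 g as Cl₂.
Concentration rise: 1414 g / 469,340 L = 3.014 mg/L = 3.01 ppm.
Final FC: 0.6 + 3.01 = 3.61 ppm.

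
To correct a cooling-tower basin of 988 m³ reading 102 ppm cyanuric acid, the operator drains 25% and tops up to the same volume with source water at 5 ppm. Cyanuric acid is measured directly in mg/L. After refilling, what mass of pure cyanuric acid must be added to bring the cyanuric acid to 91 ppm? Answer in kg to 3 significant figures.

13.1 kg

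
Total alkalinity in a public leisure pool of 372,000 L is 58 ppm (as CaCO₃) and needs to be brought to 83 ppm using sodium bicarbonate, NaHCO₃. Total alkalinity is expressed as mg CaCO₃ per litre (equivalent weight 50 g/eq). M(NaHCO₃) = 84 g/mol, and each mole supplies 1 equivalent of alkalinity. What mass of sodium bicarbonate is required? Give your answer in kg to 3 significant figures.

Alkalinity to add: (83 − 58) = 25 mg/L as CaCO₃ × 372,000 L = 9300 g as CaCO₃.
Equivalents: 9300 g ÷ 50 g/eq = 186 eq.
NaHCO₃ supplies 1 eq per mole → 186 mol.
Mass: 186 mol × 84 g/mol = 15,620 g.

15.6 kg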